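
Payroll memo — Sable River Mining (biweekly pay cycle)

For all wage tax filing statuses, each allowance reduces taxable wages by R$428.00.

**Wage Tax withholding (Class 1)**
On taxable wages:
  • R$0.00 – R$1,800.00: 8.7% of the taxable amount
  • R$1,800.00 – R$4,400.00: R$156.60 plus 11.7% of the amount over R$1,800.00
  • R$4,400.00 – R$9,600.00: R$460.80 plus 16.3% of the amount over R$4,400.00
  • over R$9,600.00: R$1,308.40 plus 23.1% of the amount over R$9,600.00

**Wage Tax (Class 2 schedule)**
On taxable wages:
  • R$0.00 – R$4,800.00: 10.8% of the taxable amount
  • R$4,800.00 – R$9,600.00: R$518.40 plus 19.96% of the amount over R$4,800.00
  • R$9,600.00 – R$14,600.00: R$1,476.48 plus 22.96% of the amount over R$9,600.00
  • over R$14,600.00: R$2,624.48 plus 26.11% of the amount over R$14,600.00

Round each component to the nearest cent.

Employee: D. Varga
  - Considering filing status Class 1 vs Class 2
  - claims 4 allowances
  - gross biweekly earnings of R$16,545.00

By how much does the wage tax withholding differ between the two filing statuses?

Wage Tax (Class 1): taxable = R$16,545.00 − 4×R$428.00 = R$14,833.00
  R$1,308.40 + 23.1% × (R$14,833.00 − R$9,600.00) = R$1,308.40 + 23.1% × R$5,233.00 = R$2,517.22
Wage Tax (Class 2): taxable = R$16,545.00 − 4×R$428.00 = R$14,833.00
  R$2,624.48 + 26.11% × (R$14,833.00 − R$14,600.00) = R$2,624.48 + 26.11% × R$233.00 = R$2,685.32
Difference: |R$2,517.22 − R$2,685.32| = R$168.10 (higher under Class 2)

R$168.10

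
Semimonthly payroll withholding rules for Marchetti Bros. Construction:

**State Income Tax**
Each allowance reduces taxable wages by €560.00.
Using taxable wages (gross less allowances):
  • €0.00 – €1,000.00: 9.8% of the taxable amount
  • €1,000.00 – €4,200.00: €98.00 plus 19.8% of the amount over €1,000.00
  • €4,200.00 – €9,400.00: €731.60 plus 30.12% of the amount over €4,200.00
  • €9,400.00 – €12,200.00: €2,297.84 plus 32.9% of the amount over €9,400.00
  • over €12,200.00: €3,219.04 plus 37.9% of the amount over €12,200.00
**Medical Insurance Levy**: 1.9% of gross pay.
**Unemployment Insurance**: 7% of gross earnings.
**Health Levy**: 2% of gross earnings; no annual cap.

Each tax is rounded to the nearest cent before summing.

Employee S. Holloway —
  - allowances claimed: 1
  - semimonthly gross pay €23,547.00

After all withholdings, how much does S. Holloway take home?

€13,673.07

State Income Tax: taxable = €23,547.00 − 1×€560.00 = €22,987.00
  €3,219.04 + 37.9% × (€22,987.00 − €12,200.00) = €3,219.04 + 37.9% × €10,787.00 = €7,307.31
Medical Insurance Levy: 1.9% × €23,547.00 = €447.39
Unemployment Insurance: 7% × €23,547.00 = €1,648.29
Health Levy: 2% × €23,547.00 = €470.94
Total withheld: €7,307.31 + €447.39 + €1,648.29 + €470.94 = €9,873.93
Net pay: €23,547.00 − €9,873.93 = €13,673.07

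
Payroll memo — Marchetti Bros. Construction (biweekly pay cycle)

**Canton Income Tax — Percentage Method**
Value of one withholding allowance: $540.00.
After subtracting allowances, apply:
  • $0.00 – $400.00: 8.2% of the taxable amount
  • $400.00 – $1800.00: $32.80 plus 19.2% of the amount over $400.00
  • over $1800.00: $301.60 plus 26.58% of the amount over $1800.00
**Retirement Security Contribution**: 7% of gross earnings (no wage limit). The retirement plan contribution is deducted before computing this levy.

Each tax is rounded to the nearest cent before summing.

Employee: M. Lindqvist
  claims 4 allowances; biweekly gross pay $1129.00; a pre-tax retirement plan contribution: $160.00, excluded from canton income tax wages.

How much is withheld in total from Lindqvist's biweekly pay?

Canton Income Tax: taxable = $1129.00 − $160.00 − 4×$540.00 = $-1191.00
  Taxable ≤ 0 → $0.00
Retirement Security Contribution: 7% × $969.00 = $67.83
Total: $0.00 + $67.83 = $67.83

$67.83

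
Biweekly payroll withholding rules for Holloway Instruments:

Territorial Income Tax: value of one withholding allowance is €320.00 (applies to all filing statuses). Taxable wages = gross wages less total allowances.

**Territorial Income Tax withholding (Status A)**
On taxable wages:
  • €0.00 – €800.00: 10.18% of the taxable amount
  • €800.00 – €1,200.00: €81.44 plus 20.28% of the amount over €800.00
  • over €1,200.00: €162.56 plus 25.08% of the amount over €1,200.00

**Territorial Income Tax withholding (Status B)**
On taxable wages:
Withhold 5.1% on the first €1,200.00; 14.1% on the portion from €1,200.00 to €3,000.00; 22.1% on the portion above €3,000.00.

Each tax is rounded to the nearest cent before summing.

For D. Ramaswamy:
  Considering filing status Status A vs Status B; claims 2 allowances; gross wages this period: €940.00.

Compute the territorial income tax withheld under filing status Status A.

Territorial Income Tax (Status A): taxable = €940.00 − 2×€320.00 = €300.00
  10.18% × €300.00 = €30.54

€30.54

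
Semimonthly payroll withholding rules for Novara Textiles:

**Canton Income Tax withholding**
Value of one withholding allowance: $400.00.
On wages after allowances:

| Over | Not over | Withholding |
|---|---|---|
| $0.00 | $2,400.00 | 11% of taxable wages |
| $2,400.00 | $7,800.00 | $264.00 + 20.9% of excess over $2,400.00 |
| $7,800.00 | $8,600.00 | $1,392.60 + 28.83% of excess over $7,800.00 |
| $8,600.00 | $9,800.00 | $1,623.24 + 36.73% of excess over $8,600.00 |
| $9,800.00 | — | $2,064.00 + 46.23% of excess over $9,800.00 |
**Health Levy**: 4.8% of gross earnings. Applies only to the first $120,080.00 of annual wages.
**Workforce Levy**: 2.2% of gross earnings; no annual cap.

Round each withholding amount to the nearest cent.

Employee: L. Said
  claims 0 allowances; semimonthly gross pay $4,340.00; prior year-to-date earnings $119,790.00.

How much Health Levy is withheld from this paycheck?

Health Levy: cap $120,080.00 − YTD $119,790.00 = $290.00 subject; 4.8% × $290.00 = $13.92

$13.92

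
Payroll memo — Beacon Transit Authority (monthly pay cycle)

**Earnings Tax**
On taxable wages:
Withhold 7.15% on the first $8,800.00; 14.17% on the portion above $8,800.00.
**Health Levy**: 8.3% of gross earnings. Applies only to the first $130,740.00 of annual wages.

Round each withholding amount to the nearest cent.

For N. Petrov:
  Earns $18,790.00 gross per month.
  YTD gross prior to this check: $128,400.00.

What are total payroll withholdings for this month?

Earnings Tax: taxable = $18,790.00
  $629.20 + 14.17% × ($18,790.00 − $8,800.00) = $629.20 + 14.17% × $9,990.00 = $2,044.78
Health Levy: cap $130,740.00 − YTD $128,400.00 = $2,340.00 subject; 8.3% × $2,340.00 = $194.22
Total: $2,044.78 + $194.22 = $2,239.00

$2,239.00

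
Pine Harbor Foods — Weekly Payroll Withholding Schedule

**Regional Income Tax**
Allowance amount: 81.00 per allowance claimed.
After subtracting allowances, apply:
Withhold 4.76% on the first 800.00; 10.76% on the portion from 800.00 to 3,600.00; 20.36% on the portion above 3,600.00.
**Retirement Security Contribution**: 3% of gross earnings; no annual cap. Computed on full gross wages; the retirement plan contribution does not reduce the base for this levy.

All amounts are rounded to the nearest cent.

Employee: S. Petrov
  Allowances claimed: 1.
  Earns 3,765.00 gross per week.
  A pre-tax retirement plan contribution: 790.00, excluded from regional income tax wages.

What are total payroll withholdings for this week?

Regional Income Tax: taxable = 3,765.00 − 790.00 − 1×81.00 = 2,894.00
  38.08 + 10.76% × (2,894.00 − 800.00) = 38.08 + 10.76% × 2,094.00 = 263.39
Retirement Security Contribution: 3% × 3,765.00 = 112.95
Total: 263.39 + 112.95 = 376.34

376.34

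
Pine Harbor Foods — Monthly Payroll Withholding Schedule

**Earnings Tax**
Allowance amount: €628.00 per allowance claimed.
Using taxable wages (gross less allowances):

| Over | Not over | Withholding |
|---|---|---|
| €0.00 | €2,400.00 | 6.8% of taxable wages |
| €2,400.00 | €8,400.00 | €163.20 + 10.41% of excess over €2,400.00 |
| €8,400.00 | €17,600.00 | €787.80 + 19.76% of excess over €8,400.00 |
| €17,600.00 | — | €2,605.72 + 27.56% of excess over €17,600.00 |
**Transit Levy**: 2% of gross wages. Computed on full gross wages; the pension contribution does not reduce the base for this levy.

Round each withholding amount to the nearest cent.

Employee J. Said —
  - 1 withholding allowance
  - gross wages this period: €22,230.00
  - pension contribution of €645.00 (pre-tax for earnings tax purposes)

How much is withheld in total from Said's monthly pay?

€3,975.51

Earnings Tax: taxable = €22,230.00 − €645.00 − 1×€628.00 = €20,957.00
  €2,605.72 + 27.56% × (€20,957.00 − €17,600.00) = €2,605.72 + 27.56% × €3,357.00 = €3,530.91
Transit Levy: 2% × €22,230.00 = €444.60
Total: €3,530.91 + €444.60 = €3,975.51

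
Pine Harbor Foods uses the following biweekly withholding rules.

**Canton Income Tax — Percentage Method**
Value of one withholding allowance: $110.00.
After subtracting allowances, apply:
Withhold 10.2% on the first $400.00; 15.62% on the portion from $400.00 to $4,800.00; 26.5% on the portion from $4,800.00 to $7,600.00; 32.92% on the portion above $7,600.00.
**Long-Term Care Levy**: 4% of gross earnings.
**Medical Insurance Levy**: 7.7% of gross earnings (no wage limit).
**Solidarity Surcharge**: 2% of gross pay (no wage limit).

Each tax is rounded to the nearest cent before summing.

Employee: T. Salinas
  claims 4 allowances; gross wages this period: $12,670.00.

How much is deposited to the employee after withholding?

$7,939.93

Canton Income Tax: taxable = $12,670.00 − 4×$110.00 = $12,230.00
  $1,470.08 + 32.92% × ($12,230.00 − $7,600.00) = $1,470.08 + 32.92% × $4,630.00 = $2,994.28
Long-Term Care Levy: 4% × $12,670.00 = $506.80
Medical Insurance Levy: 7.7% × $12,670.00 = $975.59
Solidarity Surcharge: 2% × $12,670.00 = $253.40
Total withheld: $2,994.28 + $506.80 + $975.59 + $253.40 = $4,730.07
Net pay: $12,670.00 − $4,730.07 = $7,939.93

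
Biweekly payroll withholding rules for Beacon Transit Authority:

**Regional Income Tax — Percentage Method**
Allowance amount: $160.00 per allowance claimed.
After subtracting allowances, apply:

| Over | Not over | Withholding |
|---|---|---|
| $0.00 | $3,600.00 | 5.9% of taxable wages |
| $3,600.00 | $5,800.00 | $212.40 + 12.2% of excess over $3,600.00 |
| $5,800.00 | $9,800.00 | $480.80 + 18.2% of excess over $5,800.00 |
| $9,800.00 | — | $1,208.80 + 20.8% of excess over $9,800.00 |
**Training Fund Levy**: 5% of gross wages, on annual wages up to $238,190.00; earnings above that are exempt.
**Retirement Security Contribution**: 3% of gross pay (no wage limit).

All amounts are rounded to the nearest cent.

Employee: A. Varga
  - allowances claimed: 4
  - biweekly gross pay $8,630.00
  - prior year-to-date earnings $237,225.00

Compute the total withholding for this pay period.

$1,186.53

Regional Income Tax: taxable = $8,630.00 − 4×$160.00 = $7,990.00
  $480.80 + 18.2% × ($7,990.00 − $5,800.00) = $480.80 + 18.2% × $2,190.00 = $879.38
Training Fund Levy: cap $238,190.00 − YTD $237,225.00 = $965.00 subject; 5% × $965.00 = $48.25
Retirement Security Contribution: 3% × $8,630.00 = $258.90
Total: $879.38 + $48.25 + $258.90 = $1,186.53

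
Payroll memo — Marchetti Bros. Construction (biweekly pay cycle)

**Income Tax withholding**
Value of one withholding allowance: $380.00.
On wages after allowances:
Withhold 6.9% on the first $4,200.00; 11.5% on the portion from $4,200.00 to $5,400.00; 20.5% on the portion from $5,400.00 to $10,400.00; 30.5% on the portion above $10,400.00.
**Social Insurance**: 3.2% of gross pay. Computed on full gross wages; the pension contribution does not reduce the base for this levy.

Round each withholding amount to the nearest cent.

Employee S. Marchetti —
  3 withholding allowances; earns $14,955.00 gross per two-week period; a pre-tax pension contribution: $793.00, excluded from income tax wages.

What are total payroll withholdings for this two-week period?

Income Tax: taxable = $14,955.00 − $793.00 − 3×$380.00 = $13,022.00
  $1,452.80 + 30.5% × ($13,022.00 − $10,400.00) = $1,452.80 + 30.5% × $2,622.00 = $2,252.51
Social Insurance: 3.2% × $14,955.00 = $478.56
Total: $2,252.51 + $478.56 = $2,731.07

$2,731.07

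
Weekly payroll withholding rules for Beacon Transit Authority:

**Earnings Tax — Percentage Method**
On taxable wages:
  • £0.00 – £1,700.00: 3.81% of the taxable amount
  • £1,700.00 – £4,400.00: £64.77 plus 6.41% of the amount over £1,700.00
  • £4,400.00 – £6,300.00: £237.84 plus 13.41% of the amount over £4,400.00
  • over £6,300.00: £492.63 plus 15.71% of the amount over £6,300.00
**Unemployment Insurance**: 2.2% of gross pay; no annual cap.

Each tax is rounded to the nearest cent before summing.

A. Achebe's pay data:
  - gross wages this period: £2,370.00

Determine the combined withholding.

Earnings Tax: taxable = £2,370.00
  £64.77 + 6.41% × (£2,370.00 − £1,700.00) = £64.77 + 6.41% × £670.00 = £107.72
Unemployment Insurance: 2.2% × £2,370.00 = £52.14
Total: £107.72 + £52.14 = £159.86

£159.86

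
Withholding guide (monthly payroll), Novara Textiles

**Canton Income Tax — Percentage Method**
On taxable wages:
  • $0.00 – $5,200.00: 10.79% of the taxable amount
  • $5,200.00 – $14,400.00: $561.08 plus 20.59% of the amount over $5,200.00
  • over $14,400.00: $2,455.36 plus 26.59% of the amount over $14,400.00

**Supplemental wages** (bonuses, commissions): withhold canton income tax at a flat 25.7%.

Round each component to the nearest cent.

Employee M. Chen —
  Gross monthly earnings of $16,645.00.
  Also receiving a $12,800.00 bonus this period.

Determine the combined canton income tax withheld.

$6,341.91

Canton Income Tax: taxable = $16,645.00
  $2,455.36 + 26.59% × ($16,645.00 − $14,400.00) = $2,455.36 + 26.59% × $2,245.00 = $3,052.31
Supplemental (25.7% flat on bonus): 25.7% × $12,800.00 = $3,289.60
Total canton income tax: $3,052.31 + $3,289.60 = $6,341.91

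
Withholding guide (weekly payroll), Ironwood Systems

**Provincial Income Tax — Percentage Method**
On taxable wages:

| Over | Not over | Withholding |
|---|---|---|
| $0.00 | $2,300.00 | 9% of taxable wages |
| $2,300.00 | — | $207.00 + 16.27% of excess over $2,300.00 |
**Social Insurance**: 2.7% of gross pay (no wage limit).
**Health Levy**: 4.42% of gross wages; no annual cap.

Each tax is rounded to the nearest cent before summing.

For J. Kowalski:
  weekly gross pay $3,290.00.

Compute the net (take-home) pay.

Provincial Income Tax: taxable = $3,290.00
  $207.00 + 16.27% × ($3,290.00 − $2,300.00) = $207.00 + 16.27% × $990.00 = $368.07
Social Insurance: 2.7% × $3,290.00 = $88.83
Health Levy: 4.42% × $3,290.00 = $145.42
Total withheld: $368.07 + $88.83 + $145.42 = $602.32
Net pay: $3,290.00 − $602.32 = $2,687.68

$2,687.68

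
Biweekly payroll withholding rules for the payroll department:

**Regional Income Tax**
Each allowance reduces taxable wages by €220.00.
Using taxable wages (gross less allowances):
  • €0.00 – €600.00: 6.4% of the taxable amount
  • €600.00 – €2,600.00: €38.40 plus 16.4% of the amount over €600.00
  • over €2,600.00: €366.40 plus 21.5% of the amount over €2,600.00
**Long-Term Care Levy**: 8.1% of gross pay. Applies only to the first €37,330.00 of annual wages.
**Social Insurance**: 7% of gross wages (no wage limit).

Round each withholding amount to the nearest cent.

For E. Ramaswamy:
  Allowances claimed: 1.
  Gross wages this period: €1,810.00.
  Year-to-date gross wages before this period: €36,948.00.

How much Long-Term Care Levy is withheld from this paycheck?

Long-Term Care Levy: cap €37,330.00 − YTD €36,948.00 = €382.00 subject; 8.1% × €382.00 = €30.94

€30.94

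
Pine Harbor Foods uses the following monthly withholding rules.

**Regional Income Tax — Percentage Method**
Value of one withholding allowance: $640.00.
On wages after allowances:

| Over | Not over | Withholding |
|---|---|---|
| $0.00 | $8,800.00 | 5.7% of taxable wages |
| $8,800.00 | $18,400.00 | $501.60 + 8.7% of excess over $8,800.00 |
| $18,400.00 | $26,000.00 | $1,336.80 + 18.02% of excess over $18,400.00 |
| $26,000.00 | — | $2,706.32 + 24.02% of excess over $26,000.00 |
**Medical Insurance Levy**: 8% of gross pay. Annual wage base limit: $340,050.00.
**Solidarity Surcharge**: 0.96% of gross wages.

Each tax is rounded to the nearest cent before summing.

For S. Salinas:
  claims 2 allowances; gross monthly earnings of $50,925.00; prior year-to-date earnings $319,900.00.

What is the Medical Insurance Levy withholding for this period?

Medical Insurance Levy: cap $340,050.00 − YTD $319,900.00 = $20,150.00 subject; 8% × $20,150.00 = $1,612.00

$1,612.00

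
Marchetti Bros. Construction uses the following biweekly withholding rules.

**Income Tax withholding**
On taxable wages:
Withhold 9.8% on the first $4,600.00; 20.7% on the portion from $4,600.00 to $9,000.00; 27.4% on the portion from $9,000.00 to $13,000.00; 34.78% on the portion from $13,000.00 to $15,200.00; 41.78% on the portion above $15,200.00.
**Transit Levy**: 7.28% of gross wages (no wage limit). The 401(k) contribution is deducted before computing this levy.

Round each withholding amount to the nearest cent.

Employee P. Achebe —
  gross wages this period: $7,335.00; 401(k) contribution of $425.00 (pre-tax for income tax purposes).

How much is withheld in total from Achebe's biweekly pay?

$1,432.02

Income Tax: taxable = $7,335.00 − $425.00 = $6,910.00
  $450.80 + 20.7% × ($6,910.00 − $4,600.00) = $450.80 + 20.7% × $2,310.00 = $928.97
Transit Levy: 7.28% × $6,910.00 = $503.05
Total: $928.97 + $503.05 = $1,432.02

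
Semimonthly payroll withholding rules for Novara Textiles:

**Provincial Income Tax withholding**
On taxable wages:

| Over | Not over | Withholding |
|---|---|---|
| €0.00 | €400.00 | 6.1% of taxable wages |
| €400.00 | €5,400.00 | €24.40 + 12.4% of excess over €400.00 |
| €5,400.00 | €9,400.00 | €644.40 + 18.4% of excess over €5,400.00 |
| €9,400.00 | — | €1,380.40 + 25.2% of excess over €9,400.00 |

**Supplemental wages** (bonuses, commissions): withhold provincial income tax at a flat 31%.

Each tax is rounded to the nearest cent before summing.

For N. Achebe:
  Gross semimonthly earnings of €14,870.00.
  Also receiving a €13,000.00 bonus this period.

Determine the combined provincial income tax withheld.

€6,788.84

Provincial Income Tax: taxable = €14,870.00
  €1,380.40 + 25.2% × (€14,870.00 − €9,400.00) = €1,380.40 + 25.2% × €5,470.00 = €2,758.84
Supplemental (31% flat on bonus): 31% × €13,000.00 = €4,030.00
Total provincial income tax: €2,758.84 + €4,030.00 = €6,788.84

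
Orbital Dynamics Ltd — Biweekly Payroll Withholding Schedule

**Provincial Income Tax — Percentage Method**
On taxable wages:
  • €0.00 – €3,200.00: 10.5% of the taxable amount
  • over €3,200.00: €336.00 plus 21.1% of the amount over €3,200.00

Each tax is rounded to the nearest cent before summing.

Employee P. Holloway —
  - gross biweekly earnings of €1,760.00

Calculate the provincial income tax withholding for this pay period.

€184.80

Provincial Income Tax: taxable = €1,760.00
  10.5% × €1,760.00 = €184.80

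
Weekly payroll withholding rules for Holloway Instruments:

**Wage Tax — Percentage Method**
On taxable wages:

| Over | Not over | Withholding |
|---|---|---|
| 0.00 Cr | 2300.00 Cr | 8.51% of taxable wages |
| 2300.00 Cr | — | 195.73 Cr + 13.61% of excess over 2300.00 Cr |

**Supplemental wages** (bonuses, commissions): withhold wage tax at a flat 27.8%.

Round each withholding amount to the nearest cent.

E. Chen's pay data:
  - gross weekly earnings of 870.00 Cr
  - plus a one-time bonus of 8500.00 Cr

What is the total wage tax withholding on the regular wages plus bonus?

Wage Tax: taxable = 870.00 Cr
  8.51% × 870.00 Cr = 74.04 Cr
Supplemental (27.8% flat on bonus): 27.8% × 8500.00 Cr = 2363.00 Cr
Total wage tax: 74.04 Cr + 2363.00 Cr = 2437.04 Cr

2437.04 Cr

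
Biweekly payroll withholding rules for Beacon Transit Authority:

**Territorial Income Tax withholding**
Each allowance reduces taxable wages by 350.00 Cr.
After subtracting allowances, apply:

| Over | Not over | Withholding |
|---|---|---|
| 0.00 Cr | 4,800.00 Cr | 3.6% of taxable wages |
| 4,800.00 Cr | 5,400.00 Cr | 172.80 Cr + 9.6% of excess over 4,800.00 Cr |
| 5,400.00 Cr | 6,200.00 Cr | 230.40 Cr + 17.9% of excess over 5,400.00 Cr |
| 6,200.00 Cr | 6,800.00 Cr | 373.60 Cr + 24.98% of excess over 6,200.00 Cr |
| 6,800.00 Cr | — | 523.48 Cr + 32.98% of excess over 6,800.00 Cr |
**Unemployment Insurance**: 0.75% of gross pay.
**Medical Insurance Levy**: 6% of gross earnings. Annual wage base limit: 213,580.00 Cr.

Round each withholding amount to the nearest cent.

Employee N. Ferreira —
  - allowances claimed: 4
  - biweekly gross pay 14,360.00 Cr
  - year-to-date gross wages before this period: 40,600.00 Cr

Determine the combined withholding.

Territorial Income Tax: taxable = 14,360.00 Cr − 4×350.00 Cr = 12,960.00 Cr
  523.48 Cr + 32.98% × (12,960.00 Cr − 6,800.00 Cr) = 523.48 Cr + 32.98% × 6,160.00 Cr = 2,555.05 Cr
Unemployment Insurance: 0.75% × 14,360.00 Cr = 107.70 Cr
Medical Insurance Levy: 6% × 14,360.00 Cr = 861.60 Cr
Total: 2,555.05 Cr + 107.70 Cr + 861.60 Cr = 3,524.35 Cr

3,524.35 Cr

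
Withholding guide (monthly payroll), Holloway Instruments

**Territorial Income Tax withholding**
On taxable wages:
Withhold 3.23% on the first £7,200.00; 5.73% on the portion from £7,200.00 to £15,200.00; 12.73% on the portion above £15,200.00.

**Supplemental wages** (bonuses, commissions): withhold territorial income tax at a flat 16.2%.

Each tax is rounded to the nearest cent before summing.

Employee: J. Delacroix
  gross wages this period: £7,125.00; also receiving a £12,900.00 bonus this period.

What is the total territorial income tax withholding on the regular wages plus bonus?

Territorial Income Tax: taxable = £7,125.00
  3.23% × £7,125.00 = £230.14
Supplemental (16.2% flat on bonus): 16.2% × £12,900.00 = £2,089.80
Total territorial income tax: £230.14 + £2,089.80 = £2,319.94

£2,319.94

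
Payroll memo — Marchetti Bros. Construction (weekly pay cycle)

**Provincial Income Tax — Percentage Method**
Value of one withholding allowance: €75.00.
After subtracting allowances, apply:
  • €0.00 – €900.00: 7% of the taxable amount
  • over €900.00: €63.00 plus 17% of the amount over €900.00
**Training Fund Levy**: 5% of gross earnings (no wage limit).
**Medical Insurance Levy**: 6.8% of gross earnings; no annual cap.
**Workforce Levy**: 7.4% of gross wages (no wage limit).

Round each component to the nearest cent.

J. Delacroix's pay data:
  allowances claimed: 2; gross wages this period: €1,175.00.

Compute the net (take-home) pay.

€865.15

Provincial Income Tax: taxable = €1,175.00 − 2×€75.00 = €1,025.00
  €63.00 + 17% × (€1,025.00 − €900.00) = €63.00 + 17% × €125.00 = €84.25
Training Fund Levy: 5% × €1,175.00 = €58.75
Medical Insurance Levy: 6.8% × €1,175.00 = €79.90
Workforce Levy: 7.4% × €1,175.00 = €86.95
Total withheld: €84.25 + €58.75 + €79.90 + €86.95 = €309.85
Net pay: €1,175.00 − €309.85 = €865.15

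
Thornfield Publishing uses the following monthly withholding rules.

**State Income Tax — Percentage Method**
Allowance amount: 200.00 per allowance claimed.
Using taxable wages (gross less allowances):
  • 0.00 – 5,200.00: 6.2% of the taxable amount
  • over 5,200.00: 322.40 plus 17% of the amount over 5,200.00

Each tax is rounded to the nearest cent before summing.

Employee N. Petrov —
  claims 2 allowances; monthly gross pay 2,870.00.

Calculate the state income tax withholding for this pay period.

State Income Tax: taxable = 2,870.00 − 2×200.00 = 2,470.00
  6.2% × 2,470.00 = 153.14

153.14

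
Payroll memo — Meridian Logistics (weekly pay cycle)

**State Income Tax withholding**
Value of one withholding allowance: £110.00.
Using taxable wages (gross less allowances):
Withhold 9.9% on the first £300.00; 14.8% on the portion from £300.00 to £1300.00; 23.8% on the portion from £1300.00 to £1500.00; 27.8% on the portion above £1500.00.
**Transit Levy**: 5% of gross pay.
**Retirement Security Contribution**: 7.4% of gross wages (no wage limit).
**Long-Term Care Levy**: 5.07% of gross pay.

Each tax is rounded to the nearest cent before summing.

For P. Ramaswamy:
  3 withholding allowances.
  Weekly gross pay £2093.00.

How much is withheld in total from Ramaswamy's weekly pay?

State Income Tax: taxable = £2093.00 − 3×£110.00 = £1763.00
  £225.30 + 27.8% × (£1763.00 − £1500.00) = £225.30 + 27.8% × £263.00 = £298.41
Transit Levy: 5% × £2093.00 = £104.65
Retirement Security Contribution: 7.4% × £2093.00 = £154.88
Long-Term Care Levy: 5.07% × £2093.00 = £106.12
Total: £298.41 + £104.65 + £154.88 + £106.12 = £664.06

£664.06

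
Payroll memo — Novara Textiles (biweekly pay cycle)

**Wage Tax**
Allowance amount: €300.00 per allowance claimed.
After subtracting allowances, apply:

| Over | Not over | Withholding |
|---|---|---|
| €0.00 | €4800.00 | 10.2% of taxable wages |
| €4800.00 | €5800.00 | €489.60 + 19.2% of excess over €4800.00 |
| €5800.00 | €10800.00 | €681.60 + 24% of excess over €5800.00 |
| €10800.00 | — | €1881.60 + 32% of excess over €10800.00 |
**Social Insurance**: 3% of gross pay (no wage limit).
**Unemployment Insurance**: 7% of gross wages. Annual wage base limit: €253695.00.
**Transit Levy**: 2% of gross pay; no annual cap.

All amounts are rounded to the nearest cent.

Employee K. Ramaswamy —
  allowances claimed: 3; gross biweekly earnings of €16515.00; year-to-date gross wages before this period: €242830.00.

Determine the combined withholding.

€5008.70

Wage Tax: taxable = €16515.00 − 3×€300.00 = €15615.00
  €1881.60 + 32% × (€15615.00 − €10800.00) = €1881.60 + 32% × €4815.00 = €3422.40
Social Insurance: 3% × €16515.00 = €495.45
Unemployment Insurance: cap €253695.00 − YTD €242830.00 = €10865.00 subject; 7% × €10865.00 = €760.55
Transit Levy: 2% × €16515.00 = €330.30
Total: €3422.40 + €495.45 + €760.55 + €330.30 = €5008.70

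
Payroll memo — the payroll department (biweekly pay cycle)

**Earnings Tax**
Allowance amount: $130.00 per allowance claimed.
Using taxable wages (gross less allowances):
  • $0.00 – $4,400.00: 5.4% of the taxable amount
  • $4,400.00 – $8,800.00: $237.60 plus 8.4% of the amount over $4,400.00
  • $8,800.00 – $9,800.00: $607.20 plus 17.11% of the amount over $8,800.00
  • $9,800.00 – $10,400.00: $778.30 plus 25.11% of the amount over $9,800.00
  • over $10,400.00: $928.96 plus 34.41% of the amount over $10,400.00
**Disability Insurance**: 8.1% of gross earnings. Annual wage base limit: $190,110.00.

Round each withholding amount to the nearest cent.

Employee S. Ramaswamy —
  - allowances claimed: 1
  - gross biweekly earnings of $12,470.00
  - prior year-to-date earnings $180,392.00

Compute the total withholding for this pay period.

$2,383.67

Earnings Tax: taxable = $12,470.00 − 1×$130.00 = $12,340.00
  $928.96 + 34.41% × ($12,340.00 − $10,400.00) = $928.96 + 34.41% × $1,940.00 = $1,596.51
Disability Insurance: cap $190,110.00 − YTD $180,392.00 = $9,718.00 subject; 8.1% × $9,718.00 = $787.16
Total: $1,596.51 + $787.16 = $2,383.67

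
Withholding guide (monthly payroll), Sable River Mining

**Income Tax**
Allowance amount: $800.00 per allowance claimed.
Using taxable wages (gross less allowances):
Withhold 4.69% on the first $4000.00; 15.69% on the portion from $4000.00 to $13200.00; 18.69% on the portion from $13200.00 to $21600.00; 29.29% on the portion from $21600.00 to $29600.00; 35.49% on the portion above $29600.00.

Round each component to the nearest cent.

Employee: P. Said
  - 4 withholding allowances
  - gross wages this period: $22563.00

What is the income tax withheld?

$2782.94

Income Tax: taxable = $22563.00 − 4×$800.00 = $19363.00
  $1631.08 + 18.69% × ($19363.00 − $13200.00) = $1631.08 + 18.69% × $6163.00 = $2782.94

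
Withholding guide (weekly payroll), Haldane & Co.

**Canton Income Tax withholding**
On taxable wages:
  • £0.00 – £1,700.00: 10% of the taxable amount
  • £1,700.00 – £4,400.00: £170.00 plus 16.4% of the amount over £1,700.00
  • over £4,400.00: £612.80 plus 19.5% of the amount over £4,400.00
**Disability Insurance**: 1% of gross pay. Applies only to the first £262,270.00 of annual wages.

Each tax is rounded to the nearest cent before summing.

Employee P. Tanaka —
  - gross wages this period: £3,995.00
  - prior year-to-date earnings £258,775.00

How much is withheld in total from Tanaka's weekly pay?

Canton Income Tax: taxable = £3,995.00
  £170.00 + 16.4% × (£3,995.00 − £1,700.00) = £170.00 + 16.4% × £2,295.00 = £546.38
Disability Insurance: cap £262,270.00 − YTD £258,775.00 = £3,495.00 subject; 1% × £3,495.00 = £34.95
Total: £546.38 + £34.95 = £581.33

£581.33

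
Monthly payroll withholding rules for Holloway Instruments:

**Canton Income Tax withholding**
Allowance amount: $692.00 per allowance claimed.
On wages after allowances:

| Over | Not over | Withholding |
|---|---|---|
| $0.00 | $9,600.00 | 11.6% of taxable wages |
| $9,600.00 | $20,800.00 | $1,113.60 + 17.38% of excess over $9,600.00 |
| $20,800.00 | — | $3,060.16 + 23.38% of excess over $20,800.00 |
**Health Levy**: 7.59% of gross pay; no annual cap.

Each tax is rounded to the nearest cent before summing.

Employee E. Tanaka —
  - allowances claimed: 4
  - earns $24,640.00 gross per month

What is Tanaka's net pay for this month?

$19,459.03

Canton Income Tax: taxable = $24,640.00 − 4×$692.00 = $21,872.00
  $3,060.16 + 23.38% × ($21,872.00 − $20,800.00) = $3,060.16 + 23.38% × $1,072.00 = $3,310.79
Health Levy: 7.59% × $24,640.00 = $1,870.18
Total withheld: $3,310.79 + $1,870.18 = $5,180.97
Net pay: $24,640.00 − $5,180.97 = $19,459.03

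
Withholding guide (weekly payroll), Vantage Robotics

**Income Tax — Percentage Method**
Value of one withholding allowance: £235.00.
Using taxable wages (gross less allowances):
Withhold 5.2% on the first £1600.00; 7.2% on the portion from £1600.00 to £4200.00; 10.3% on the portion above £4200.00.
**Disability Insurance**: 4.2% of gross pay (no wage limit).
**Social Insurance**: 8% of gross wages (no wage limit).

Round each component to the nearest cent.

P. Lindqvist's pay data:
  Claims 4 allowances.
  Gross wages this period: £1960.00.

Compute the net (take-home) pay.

£1667.84

Income Tax: taxable = £1960.00 − 4×£235.00 = £1020.00
  5.2% × £1020.00 = £53.04
Disability Insurance: 4.2% × £1960.00 = £82.32
Social Insurance: 8% × £1960.00 = £156.80
Total withheld: £53.04 + £82.32 + £156.80 = £292.16
Net pay: £1960.00 − £292.16 = £1667.84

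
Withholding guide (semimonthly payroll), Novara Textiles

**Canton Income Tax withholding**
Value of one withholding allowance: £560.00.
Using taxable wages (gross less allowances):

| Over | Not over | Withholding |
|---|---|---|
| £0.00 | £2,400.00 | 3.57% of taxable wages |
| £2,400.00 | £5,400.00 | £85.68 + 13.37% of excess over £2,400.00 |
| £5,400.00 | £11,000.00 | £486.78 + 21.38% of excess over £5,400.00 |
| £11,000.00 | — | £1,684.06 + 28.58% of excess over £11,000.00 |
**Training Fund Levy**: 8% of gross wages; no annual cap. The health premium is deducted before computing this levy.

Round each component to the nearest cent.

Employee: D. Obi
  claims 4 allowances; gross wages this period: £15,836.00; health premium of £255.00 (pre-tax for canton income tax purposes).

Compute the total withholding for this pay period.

Canton Income Tax: taxable = £15,836.00 − £255.00 − 4×£560.00 = £13,341.00
  £1,684.06 + 28.58% × (£13,341.00 − £11,000.00) = £1,684.06 + 28.58% × £2,341.00 = £2,353.12
Training Fund Levy: 8% × £15,581.00 = £1,246.48
Total: £2,353.12 + £1,246.48 = £3,599.60

£3,599.60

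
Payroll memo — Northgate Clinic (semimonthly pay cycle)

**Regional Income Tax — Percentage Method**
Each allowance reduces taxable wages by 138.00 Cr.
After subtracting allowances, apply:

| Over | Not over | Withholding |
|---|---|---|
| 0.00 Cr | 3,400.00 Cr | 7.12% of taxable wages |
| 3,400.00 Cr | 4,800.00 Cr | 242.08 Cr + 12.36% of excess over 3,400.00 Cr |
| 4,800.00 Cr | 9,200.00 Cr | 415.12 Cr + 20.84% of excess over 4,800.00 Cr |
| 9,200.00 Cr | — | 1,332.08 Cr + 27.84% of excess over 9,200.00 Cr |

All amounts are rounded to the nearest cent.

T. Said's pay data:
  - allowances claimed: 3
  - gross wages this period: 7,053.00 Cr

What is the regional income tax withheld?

798.37 Cr

Regional Income Tax: taxable = 7,053.00 Cr − 3×138.00 Cr = 6,639.00 Cr
  415.12 Cr + 20.84% × (6,639.00 Cr − 4,800.00 Cr) = 415.12 Cr + 20.84% × 1,839.00 Cr = 798.37 Cr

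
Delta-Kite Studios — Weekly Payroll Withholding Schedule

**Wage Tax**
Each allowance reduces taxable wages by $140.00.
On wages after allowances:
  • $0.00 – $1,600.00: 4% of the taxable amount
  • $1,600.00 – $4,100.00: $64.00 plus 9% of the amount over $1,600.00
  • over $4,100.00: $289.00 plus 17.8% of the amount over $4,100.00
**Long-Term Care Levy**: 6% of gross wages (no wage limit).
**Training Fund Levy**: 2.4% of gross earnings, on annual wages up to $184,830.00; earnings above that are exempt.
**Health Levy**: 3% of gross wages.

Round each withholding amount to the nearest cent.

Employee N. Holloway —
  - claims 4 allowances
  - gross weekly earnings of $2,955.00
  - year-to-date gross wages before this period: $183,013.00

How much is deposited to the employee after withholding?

$2,509.89

Wage Tax: taxable = $2,955.00 − 4×$140.00 = $2,395.00
  $64.00 + 9% × ($2,395.00 − $1,600.00) = $64.00 + 9% × $795.00 = $135.55
Long-Term Care Levy: 6% × $2,955.00 = $177.30
Training Fund Levy: cap $184,830.00 − YTD $183,013.00 = $1,817.00 subject; 2.4% × $1,817.00 = $43.61
Health Levy: 3% × $2,955.00 = $88.65
Total withheld: $135.55 + $177.30 + $43.61 + $88.65 = $445.11
Net pay: $2,955.00 − $445.11 = $2,509.89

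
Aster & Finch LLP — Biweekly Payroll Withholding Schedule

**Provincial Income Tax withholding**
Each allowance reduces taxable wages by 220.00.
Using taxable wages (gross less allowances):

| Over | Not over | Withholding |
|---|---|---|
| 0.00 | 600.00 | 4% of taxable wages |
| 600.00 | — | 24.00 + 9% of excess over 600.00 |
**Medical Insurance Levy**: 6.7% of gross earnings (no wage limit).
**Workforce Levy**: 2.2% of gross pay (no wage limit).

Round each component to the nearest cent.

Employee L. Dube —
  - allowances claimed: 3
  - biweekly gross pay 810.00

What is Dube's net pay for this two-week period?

Provincial Income Tax: taxable = 810.00 − 3×220.00 = 150.00
  4% × 150.00 = 6.00
Medical Insurance Levy: 6.7% × 810.00 = 54.27
Workforce Levy: 2.2% × 810.00 = 17.82
Total withheld: 6.00 + 54.27 + 17.82 = 78.09
Net pay: 810.00 − 78.09 = 731.91

731.91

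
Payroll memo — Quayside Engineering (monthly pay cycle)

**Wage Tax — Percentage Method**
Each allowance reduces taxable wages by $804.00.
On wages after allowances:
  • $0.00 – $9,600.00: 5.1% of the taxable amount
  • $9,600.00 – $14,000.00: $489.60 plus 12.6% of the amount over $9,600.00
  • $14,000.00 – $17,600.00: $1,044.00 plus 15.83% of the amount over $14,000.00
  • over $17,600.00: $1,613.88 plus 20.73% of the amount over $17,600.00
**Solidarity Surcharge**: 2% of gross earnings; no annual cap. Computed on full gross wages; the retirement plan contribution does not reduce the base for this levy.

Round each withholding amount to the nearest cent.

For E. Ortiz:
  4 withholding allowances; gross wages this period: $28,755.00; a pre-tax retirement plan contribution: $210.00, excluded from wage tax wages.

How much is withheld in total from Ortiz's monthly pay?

$3,791.20

Wage Tax: taxable = $28,755.00 − $210.00 − 4×$804.00 = $25,329.00
  $1,613.88 + 20.73% × ($25,329.00 − $17,600.00) = $1,613.88 + 20.73% × $7,729.00 = $3,216.10
Solidarity Surcharge: 2% × $28,755.00 = $575.10
Total: $3,216.10 + $575.10 = $3,791.20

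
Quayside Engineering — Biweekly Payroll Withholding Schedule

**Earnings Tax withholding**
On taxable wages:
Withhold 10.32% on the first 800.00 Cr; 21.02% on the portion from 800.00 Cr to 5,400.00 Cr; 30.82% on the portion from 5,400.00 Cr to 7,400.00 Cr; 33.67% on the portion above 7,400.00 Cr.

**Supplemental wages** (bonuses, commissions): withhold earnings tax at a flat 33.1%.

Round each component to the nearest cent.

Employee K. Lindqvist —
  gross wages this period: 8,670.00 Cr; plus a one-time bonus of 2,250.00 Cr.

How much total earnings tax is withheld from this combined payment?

2,838.24 Cr

Earnings Tax: taxable = 8,670.00 Cr
  1,665.88 Cr + 33.67% × (8,670.00 Cr − 7,400.00 Cr) = 1,665.88 Cr + 33.67% × 1,270.00 Cr = 2,093.49 Cr
Supplemental (33.1% flat on bonus): 33.1% × 2,250.00 Cr = 744.75 Cr
Total earnings tax: 2,093.49 Cr + 744.75 Cr = 2,838.24 Cr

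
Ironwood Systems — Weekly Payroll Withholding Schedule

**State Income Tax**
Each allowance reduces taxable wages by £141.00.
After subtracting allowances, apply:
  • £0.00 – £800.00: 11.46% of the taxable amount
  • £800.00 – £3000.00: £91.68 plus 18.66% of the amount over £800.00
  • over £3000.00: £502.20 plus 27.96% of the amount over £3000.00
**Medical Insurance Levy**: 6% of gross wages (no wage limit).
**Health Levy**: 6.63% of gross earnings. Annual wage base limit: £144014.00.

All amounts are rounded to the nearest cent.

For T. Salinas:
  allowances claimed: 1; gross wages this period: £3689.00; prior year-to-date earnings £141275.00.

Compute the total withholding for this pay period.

£1058.36

State Income Tax: taxable = £3689.00 − 1×£141.00 = £3548.00
  £502.20 + 27.96% × (£3548.00 − £3000.00) = £502.20 + 27.96% × £548.00 = £655.42
Medical Insurance Levy: 6% × £3689.00 = £221.34
Health Levy: cap £144014.00 − YTD £141275.00 = £2739.00 subject; 6.63% × £2739.00 = £181.60
Total: £655.42 + £221.34 + £181.60 = £1058.36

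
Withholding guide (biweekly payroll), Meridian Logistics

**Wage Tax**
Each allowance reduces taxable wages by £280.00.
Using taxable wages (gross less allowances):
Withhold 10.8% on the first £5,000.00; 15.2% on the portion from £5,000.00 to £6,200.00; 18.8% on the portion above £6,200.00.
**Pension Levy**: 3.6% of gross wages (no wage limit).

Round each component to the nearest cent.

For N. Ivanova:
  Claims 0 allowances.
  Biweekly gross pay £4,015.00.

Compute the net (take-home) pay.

£3,436.84

Wage Tax: taxable = £4,015.00
  10.8% × £4,015.00 = £433.62
Pension Levy: 3.6% × £4,015.00 = £144.54
Total withheld: £433.62 + £144.54 = £578.16
Net pay: £4,015.00 − £578.16 = £3,436.84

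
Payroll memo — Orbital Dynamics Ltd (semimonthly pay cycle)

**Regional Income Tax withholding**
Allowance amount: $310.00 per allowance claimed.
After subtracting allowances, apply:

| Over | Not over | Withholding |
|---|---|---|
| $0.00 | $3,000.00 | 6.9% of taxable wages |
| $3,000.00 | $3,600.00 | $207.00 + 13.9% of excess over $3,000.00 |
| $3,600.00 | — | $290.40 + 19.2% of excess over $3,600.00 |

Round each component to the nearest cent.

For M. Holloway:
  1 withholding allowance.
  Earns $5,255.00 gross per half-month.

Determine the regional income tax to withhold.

$548.64

Regional Income Tax: taxable = $5,255.00 − 1×$310.00 = $4,945.00
  $290.40 + 19.2% × ($4,945.00 − $3,600.00) = $290.40 + 19.2% × $1,345.00 = $548.64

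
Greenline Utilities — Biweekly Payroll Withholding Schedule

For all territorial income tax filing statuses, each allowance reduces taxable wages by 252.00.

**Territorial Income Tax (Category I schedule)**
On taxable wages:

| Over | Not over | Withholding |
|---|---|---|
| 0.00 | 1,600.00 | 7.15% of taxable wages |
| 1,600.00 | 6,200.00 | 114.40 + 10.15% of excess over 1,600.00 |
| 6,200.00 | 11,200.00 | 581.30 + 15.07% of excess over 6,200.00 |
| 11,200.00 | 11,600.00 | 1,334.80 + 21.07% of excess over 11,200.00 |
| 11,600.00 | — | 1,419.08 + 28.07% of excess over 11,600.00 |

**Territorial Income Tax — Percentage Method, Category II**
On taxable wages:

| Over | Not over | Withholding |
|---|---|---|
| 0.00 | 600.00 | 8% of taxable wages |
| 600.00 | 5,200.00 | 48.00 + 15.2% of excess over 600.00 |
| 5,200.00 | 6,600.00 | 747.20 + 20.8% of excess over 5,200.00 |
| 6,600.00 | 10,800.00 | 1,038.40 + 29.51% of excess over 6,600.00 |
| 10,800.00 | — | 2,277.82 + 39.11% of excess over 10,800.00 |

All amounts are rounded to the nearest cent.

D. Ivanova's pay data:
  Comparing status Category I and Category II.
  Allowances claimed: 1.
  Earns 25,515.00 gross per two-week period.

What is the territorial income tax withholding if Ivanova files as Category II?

Territorial Income Tax (Category II): taxable = 25,515.00 − 1×252.00 = 25,263.00
  2,277.82 + 39.11% × (25,263.00 − 10,800.00) = 2,277.82 + 39.11% × 14,463.00 = 7,934.30

7,934.30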